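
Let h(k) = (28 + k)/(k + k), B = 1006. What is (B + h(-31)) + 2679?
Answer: 228473/62 ≈ 3685.0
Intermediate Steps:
h(k) = (28 + k)/(2*k) (h(k) = (28 + k)/((2*k)) = (28 + k)*(1/(2*k)) = (28 + k)/(2*k))
(B + h(-31)) + 2679 = (1006 + (1/2)*(28 - 31)/(-31)) + 2679 = (1006 + (1/2)*(-1/31)*(-3)) + 2679 = (1006 + 3/62) + 2679 = 62375/62 + 2679 = 228473/62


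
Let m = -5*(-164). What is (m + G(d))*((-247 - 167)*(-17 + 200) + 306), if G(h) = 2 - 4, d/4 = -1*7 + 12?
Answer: -61723008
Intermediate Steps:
d = 20 (d = 4*(-1*7 + 12) = 4*(-7 + 12) = 4*5 = 20)
m = 820
G(h) = -2
(m + G(d))*((-247 - 167)*(-17 + 200) + 306) = (820 - 2)*((-247 - 167)*(-17 + 200) + 306) = 818*(-414*183 + 306) = 818*(-75762 + 306) = 818*(-75456) = -61723008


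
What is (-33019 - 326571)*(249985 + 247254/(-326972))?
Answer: -7348028205502985/81743 ≈ -8.9892e+10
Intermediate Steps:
(-33019 - 326571)*(249985 + 247254/(-326972)) = -359590*(249985 + 247254*(-1/326972)) = -359590*(249985 - 123627/163486) = -359590*40868924083/163486 = -7348028205502985/81743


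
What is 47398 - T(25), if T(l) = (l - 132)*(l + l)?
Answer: 52748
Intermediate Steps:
T(l) = 2*l*(-132 + l) (T(l) = (-132 + l)*(2*l) = 2*l*(-132 + l))
47398 - T(25) = 47398 - 2*25*(-132 + 25) = 47398 - 2*25*(-107) = 47398 - 1*(-5350) = 47398 + 5350 = 52748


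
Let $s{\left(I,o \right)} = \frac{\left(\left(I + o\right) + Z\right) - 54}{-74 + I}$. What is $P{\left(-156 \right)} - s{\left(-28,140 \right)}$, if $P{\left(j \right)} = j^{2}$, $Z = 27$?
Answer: $\frac{146021}{6} \approx 24337.0$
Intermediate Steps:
$s{\left(I,o \right)} = \frac{-27 + I + o}{-74 + I}$ ($s{\left(I,o \right)} = \frac{\left(\left(I + o\right) + 27\right) - 54}{-74 + I} = \frac{\left(27 + I + o\right) - 54}{-74 + I} = \frac{-27 + I + o}{-74 + I}$)
$P{\left(-156 \right)} - s{\left(-28,140 \right)} = \left(-156\right)^{2} - \frac{-27 - 28 + 140}{-74 - 28} = 24336 - \frac{1}{-102} \cdot 85 = 24336 - \left(- \frac{1}{102}\right) 85 = 24336 - - \frac{5}{6} = 24336 + \frac{5}{6} = \frac{146021}{6}$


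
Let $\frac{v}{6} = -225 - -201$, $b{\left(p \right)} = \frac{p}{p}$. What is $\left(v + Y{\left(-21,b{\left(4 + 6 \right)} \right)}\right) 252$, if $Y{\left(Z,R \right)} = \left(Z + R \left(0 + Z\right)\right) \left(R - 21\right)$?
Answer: $175392$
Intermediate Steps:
$b{\left(p \right)} = 1$
$v = -144$ ($v = 6 \left(-225 - -201\right) = 6 \left(-225 + 201\right) = 6 \left(-24\right) = -144$)
$Y{\left(Z,R \right)} = \left(-21 + R\right) \left(Z + R Z\right)$ ($Y{\left(Z,R \right)} = \left(Z + R Z\right) \left(-21 + R\right) = \left(-21 + R\right) \left(Z + R Z\right)$)
$\left(v + Y{\left(-21,b{\left(4 + 6 \right)} \right)}\right) 252 = \left(-144 - 21 \left(-21 + 1^{2} - 20\right)\right) 252 = \left(-144 - 21 \left(-21 + 1 - 20\right)\right) 252 = \left(-144 - -840\right) 252 = \left(-144 + 840\right) 252 = 696 \cdot 252 = 175392$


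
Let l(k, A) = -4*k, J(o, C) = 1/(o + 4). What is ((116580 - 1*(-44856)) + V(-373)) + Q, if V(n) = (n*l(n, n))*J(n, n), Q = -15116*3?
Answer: 43392988/369 ≈ 1.1760e+5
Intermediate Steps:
Q = -45348
J(o, C) = 1/(4 + o)
V(n) = -4*n²/(4 + n) (V(n) = (n*(-4*n))/(4 + n) = (-4*n²)/(4 + n) = -4*n²/(4 + n))
((116580 - 1*(-44856)) + V(-373)) + Q = ((116580 - 1*(-44856)) - 4*(-373)²/(4 - 373)) - 45348 = ((116580 + 44856) - 4*139129/(-369)) - 45348 = (161436 - 4*139129*(-1/369)) - 45348 = (161436 + 556516/369) - 45348 = 60126400/369 - 45348 = 43392988/369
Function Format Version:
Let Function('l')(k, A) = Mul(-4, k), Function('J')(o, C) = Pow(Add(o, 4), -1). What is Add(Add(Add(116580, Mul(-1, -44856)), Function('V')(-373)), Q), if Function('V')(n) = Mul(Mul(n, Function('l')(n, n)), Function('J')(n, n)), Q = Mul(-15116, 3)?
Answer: Rational(43392988, 369) ≈ 1.1760e+5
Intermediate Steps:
Q = -45348
Function('J')(o, C) = Pow(Add(4, o), -1)
Function('V')(n) = Mul(-4, Pow(n, 2), Pow(Add(4, n), -1)) (Function('V')(n) = Mul(Mul(n, Mul(-4, n)), Pow(Add(4, n), -1)) = Mul(Mul(-4, Pow(n, 2)), Pow(Add(4, n), -1)) = Mul(-4, Pow(n, 2), Pow(Add(4, n), -1)))
Add(Add(Add(116580, Mul(-1, -44856)), Function('V')(-373)), Q) = Add(Add(Add(116580, Mul(-1, -44856)), Mul(-4, Pow(-373, 2), Pow(Add(4, -373), -1))), -45348) = Add(Add(Add(116580, 44856), Mul(-4, 139129, Pow(-369, -1))), -45348) = Add(Add(161436, Mul(-4, 139129, Rational(-1, 369))), -45348) = Add(Add(161436, Rational(556516, 369)), -45348) = Add(Rational(60126400, 369), -45348) = Rational(43392988, 369)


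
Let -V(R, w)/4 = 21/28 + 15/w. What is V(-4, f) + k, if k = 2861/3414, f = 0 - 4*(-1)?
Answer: -58591/3414 ≈ -17.162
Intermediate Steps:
f = 4 (f = 0 + 4 = 4)
k = 2861/3414 (k = 2861*(1/3414) = 2861/3414 ≈ 0.83802)
V(R, w) = -3 - 60/w (V(R, w) = -4*(21/28 + 15/w) = -4*(21*(1/28) + 15/w) = -4*(¾ + 15/w) = -3 - 60/w)
V(-4, f) + k = (-3 - 60/4) + 2861/3414 = (-3 - 60*¼) + 2861/3414 = (-3 - 15) + 2861/3414 = -18 + 2861/3414 = -58591/3414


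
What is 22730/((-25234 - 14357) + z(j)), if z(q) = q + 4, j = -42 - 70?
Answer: -22730/39699 ≈ -0.57256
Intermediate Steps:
j = -112
z(q) = 4 + q
22730/((-25234 - 14357) + z(j)) = 22730/((-25234 - 14357) + (4 - 112)) = 22730/(-39591 - 108) = 22730/(-39699) = 22730*(-1/39699) = -22730/39699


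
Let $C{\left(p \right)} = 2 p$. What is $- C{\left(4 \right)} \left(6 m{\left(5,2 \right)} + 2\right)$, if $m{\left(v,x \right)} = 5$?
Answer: $-256$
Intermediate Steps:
$- C{\left(4 \right)} \left(6 m{\left(5,2 \right)} + 2\right) = - 2 \cdot 4 \left(6 \cdot 5 + 2\right) = - 8 \left(30 + 2\right) = - 8 \cdot 32 = \left(-1\right) 256 = -256$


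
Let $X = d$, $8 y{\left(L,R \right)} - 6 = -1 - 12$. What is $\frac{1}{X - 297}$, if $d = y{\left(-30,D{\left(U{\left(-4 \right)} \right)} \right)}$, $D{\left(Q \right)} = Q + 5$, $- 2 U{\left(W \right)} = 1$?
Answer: $- \frac{8}{2383} \approx -0.0033571$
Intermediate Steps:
$U{\left(W \right)} = - \frac{1}{2}$ ($U{\left(W \right)} = \left(- \frac{1}{2}\right) 1 = - \frac{1}{2}$)
$D{\left(Q \right)} = 5 + Q$
$y{\left(L,R \right)} = - \frac{7}{8}$ ($y{\left(L,R \right)} = \frac{3}{4} + \frac{-1 - 12}{8} = \frac{3}{4} + \frac{1}{8} \left(-13\right) = \frac{3}{4} - \frac{13}{8} = - \frac{7}{8}$)
$d = - \frac{7}{8} \approx -0.875$
$X = - \frac{7}{8} \approx -0.875$
$\frac{1}{X - 297} = \frac{1}{- \frac{7}{8} - 297} = \frac{1}{- \frac{2383}{8}} = - \frac{8}{2383}$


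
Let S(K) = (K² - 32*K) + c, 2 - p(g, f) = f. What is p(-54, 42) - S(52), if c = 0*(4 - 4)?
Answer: -1080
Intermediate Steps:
p(g, f) = 2 - f
c = 0 (c = 0*0 = 0)
S(K) = K² - 32*K (S(K) = (K² - 32*K) + 0 = K² - 32*K)
p(-54, 42) - S(52) = (2 - 1*42) - 52*(-32 + 52) = (2 - 42) - 52*20 = -40 - 1*1040 = -40 - 1040 = -1080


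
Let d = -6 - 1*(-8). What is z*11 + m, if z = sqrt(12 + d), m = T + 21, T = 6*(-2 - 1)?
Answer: 3 + 11*sqrt(14) ≈ 44.158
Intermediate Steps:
T = -18 (T = 6*(-3) = -18)
d = 2 (d = -6 + 8 = 2)
m = 3 (m = -18 + 21 = 3)
z = sqrt(14) (z = sqrt(12 + 2) = sqrt(14) ≈ 3.7417)
z*11 + m = sqrt(14)*11 + 3 = 11*sqrt(14) + 3 = 3 + 11*sqrt(14)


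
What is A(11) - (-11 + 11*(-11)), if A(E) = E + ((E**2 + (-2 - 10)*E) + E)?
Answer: 143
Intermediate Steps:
A(E) = E**2 - 10*E (A(E) = E + ((E**2 - 12*E) + E) = E + (E**2 - 11*E) = E**2 - 10*E)
A(11) - (-11 + 11*(-11)) = 11*(-10 + 11) - (-11 + 11*(-11)) = 11*1 - (-11 - 121) = 11 - 1*(-132) = 11 + 132 = 143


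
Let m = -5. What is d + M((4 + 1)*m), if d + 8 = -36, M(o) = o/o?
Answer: -43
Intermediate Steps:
M(o) = 1
d = -44 (d = -8 - 36 = -44)
d + M((4 + 1)*m) = -44 + 1 = -43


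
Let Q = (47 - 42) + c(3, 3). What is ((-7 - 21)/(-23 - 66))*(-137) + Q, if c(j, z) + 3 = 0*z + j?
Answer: -3391/89 ≈ -38.101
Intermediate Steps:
c(j, z) = -3 + j (c(j, z) = -3 + (0*z + j) = -3 + (0 + j) = -3 + j)
Q = 5 (Q = (47 - 42) + (-3 + 3) = 5 + 0 = 5)
((-7 - 21)/(-23 - 66))*(-137) + Q = ((-7 - 21)/(-23 - 66))*(-137) + 5 = -28/(-89)*(-137) + 5 = -28*(-1/89)*(-137) + 5 = (28/89)*(-137) + 5 = -3836/89 + 5 = -3391/89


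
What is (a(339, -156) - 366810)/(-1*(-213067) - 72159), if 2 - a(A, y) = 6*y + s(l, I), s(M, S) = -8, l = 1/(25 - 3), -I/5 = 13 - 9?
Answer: -91466/35227 ≈ -2.5965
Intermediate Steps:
I = -20 (I = -5*(13 - 9) = -5*4 = -20)
l = 1/22 ≈ 0.045455
a(A, y) = 10 - 6*y (a(A, y) = 2 - (6*y - 8) = 2 - (-8 + 6*y) = 2 + (8 - 6*y) = 10 - 6*y)
(a(339, -156) - 366810)/(-1*(-213067) - 72159) = ((10 - 6*(-156)) - 366810)/(-1*(-213067) - 72159) = ((10 + 936) - 366810)/(213067 - 72159) = (946 - 366810)/140908 = -365864*1/140908 = -91466/35227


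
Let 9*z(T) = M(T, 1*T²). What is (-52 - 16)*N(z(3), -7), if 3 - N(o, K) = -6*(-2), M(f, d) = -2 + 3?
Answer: 612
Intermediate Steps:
M(f, d) = 1
z(T) = ⅑ (z(T) = (⅑)*1 = ⅑)
N(o, K) = -9 (N(o, K) = 3 - (-6)*(-2) = 3 - 1*12 = 3 - 12 = -9)
(-52 - 16)*N(z(3), -7) = (-52 - 16)*(-9) = -68*(-9) = 612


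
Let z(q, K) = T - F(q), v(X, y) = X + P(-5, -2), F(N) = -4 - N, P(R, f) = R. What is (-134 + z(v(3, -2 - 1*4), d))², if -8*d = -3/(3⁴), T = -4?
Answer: 18496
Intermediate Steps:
v(X, y) = -5 + X (v(X, y) = X - 5 = -5 + X)
d = 1/216 (d = -(-3)/(8*(3⁴)) = -(-3)/(8*81) = -⅛*(-1/27) = 1/216 ≈ 0.0046296)
z(q, K) = q (z(q, K) = -4 - (-4 - q) = -4 + (4 + q) = q)
(-134 + z(v(3, -2 - 1*4), d))² = (-134 + (-5 + 3))² = (-134 - 2)² = (-136)² = 18496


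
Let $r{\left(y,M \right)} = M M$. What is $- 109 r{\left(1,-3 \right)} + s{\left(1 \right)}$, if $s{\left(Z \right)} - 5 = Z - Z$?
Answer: $-976$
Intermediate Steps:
$r{\left(y,M \right)} = M^{2}$
$s{\left(Z \right)} = 5$ ($s{\left(Z \right)} = 5 + \left(Z - Z\right) = 5 + 0 = 5$)
$- 109 r{\left(1,-3 \right)} + s{\left(1 \right)} = - 109 \left(-3\right)^{2} + 5 = \left(-109\right) 9 + 5 = -981 + 5 = -976$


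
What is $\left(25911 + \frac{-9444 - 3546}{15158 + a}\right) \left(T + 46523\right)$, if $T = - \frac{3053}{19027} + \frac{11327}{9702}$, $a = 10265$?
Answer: $\frac{1885774913680227896365}{1564361543514} \approx 1.2055 \cdot 10^{9}$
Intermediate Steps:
$T = \frac{185898623}{184599954}$ ($T = \left(-3053\right) \frac{1}{19027} + 11327 \cdot \frac{1}{9702} = - \frac{3053}{19027} + \frac{11327}{9702} = \frac{185898623}{184599954} \approx 1.007$)
$\left(25911 + \frac{-9444 - 3546}{15158 + a}\right) \left(T + 46523\right) = \left(25911 + \frac{-9444 - 3546}{15158 + 10265}\right) \left(\frac{185898623}{184599954} + 46523\right) = \left(25911 - \frac{12990}{25423}\right) \frac{8588329558565}{184599954} = \frac{658722363}{25423} \cdot \frac{8588329558565}{184599954} = \frac{1885774913680227896365}{1564361543514}$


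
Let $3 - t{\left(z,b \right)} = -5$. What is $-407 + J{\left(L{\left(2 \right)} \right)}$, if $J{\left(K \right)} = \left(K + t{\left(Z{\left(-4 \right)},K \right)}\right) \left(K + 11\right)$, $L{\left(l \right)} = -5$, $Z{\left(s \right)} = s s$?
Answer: $-389$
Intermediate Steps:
$Z{\left(s \right)} = s^{2}$
$t{\left(z,b \right)} = 8$ ($t{\left(z,b \right)} = 3 - -5 = 3 + 5 = 8$)
$J{\left(K \right)} = \left(8 + K\right) \left(11 + K\right)$ ($J{\left(K \right)} = \left(K + 8\right) \left(K + 11\right) = \left(8 + K\right) \left(11 + K\right)$)
$-407 + J{\left(L{\left(2 \right)} \right)} = -407 + \left(88 + \left(-5\right)^{2} + 19 \left(-5\right)\right) = -407 + \left(88 + 25 - 95\right) = -407 + 18 = -389$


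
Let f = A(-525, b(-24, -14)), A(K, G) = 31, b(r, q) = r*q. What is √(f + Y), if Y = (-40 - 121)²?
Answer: 4*√1622 ≈ 161.10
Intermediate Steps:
b(r, q) = q*r
f = 31
Y = 25921 (Y = (-161)² = 25921)
√(f + Y) = √(31 + 25921) = √25952 = 4*√1622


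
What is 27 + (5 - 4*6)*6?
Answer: -87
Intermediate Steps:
27 + (5 - 4*6)*6 = 27 + (5 - 24)*6 = 27 - 19*6 = 27 - 114 = -87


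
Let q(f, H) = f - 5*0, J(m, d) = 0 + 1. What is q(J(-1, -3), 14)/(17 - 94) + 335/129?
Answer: 25666/9933 ≈ 2.5839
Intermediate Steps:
J(m, d) = 1
q(f, H) = f (q(f, H) = f + 0 = f)
q(J(-1, -3), 14)/(17 - 94) + 335/129 = 1/(17 - 94) + 335/129 = 1/(-77) + 335*(1/129) = 1*(-1/77) + 335/129 = -1/77 + 335/129 = 25666/9933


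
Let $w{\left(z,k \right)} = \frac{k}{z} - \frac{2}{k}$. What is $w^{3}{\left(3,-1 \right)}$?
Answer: $\frac{125}{27} \approx 4.6296$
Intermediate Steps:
$w{\left(z,k \right)} = - \frac{2}{k} + \frac{k}{z}$
$w^{3}{\left(3,-1 \right)} = \left(- \frac{2}{-1} - \frac{1}{3}\right)^{3} = \left(\left(-2\right) \left(-1\right) - \frac{1}{3}\right)^{3} = \left(2 - \frac{1}{3}\right)^{3} = \left(\frac{5}{3}\right)^{3} = \frac{125}{27}$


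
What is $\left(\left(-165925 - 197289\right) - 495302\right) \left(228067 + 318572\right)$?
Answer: $-469298327724$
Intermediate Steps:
$\left(\left(-165925 - 197289\right) - 495302\right) \left(228067 + 318572\right) = \left(\left(-165925 - 197289\right) - 495302\right) 546639 = \left(-363214 - 495302\right) 546639 = \left(-858516\right) 546639 = -469298327724$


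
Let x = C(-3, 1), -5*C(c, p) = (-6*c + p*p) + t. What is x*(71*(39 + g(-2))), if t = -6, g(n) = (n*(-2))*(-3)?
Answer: -24921/5 ≈ -4984.2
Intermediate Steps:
g(n) = 6*n (g(n) = -2*n*(-3) = 6*n)
C(c, p) = 6/5 - p²/5 + 6*c/5 (C(c, p) = -((-6*c + p*p) - 6)/5 = -((-6*c + p²) - 6)/5 = -((p² - 6*c) - 6)/5 = -(-6 + p² - 6*c)/5 = 6/5 - p²/5 + 6*c/5)
x = -13/5 (x = 6/5 - ⅕*1² + (6/5)*(-3) = 6/5 - ⅕*1 - 18/5 = 6/5 - ⅕ - 18/5 = -13/5 ≈ -2.6000)
x*(71*(39 + g(-2))) = -923*(39 + 6*(-2))/5 = -923*(39 - 12)/5 = -923*27/5 = -13/5*1917 = -24921/5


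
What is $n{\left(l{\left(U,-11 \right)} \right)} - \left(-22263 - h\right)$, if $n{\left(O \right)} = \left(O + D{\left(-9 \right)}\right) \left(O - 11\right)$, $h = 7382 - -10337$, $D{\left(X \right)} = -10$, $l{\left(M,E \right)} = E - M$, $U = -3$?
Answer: $40324$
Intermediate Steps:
$h = 17719$ ($h = 7382 + 10337 = 17719$)
$n{\left(O \right)} = \left(-11 + O\right) \left(-10 + O\right)$ ($n{\left(O \right)} = \left(O - 10\right) \left(O - 11\right) = \left(-10 + O\right) \left(-11 + O\right) = \left(-11 + O\right) \left(-10 + O\right)$)
$n{\left(l{\left(U,-11 \right)} \right)} - \left(-22263 - h\right) = \left(110 + \left(-11 - -3\right)^{2} - 21 \left(-11 - -3\right)\right) - \left(-22263 - 17719\right) = \left(110 + \left(-11 + 3\right)^{2} - 21 \left(-11 + 3\right)\right) - \left(-22263 - 17719\right) = \left(110 + \left(-8\right)^{2} - -168\right) - -39982 = \left(110 + 64 + 168\right) + 39982 = 342 + 39982 = 40324$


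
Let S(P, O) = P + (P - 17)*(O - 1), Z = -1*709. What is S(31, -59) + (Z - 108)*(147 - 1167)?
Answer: 832531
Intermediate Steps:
Z = -709
S(P, O) = P + (-1 + O)*(-17 + P) (S(P, O) = P + (-17 + P)*(-1 + O) = P + (-1 + O)*(-17 + P))
S(31, -59) + (Z - 108)*(147 - 1167) = (17 - 17*(-59) - 59*31) + (-709 - 108)*(147 - 1167) = (17 + 1003 - 1829) - 817*(-1020) = -809 + 833340 = 832531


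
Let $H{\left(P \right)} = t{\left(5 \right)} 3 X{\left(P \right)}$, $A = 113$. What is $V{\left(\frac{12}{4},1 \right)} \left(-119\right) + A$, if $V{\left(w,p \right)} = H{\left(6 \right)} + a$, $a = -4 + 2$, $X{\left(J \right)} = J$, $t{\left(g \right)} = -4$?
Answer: $8919$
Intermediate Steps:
$H{\left(P \right)} = - 12 P$ ($H{\left(P \right)} = \left(-4\right) 3 P = - 12 P$)
$a = -2$
$V{\left(w,p \right)} = -74$ ($V{\left(w,p \right)} = \left(-12\right) 6 - 2 = -72 - 2 = -74$)
$V{\left(\frac{12}{4},1 \right)} \left(-119\right) + A = \left(-74\right) \left(-119\right) + 113 = 8806 + 113 = 8919$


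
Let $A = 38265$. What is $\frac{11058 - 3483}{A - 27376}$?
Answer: $\frac{7575}{10889} \approx 0.69566$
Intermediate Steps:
$\frac{11058 - 3483}{A - 27376} = \frac{11058 - 3483}{38265 - 27376} = \frac{7575}{10889}$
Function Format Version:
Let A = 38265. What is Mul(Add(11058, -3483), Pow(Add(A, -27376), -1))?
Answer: Rational(7575, 10889) ≈ 0.69566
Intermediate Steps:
Mul(Add(11058, -3483), Pow(Add(A, -27376), -1)) = Mul(Add(11058, -3483), Pow(Add(38265, -27376), -1)) = Mul(7575, Pow(10889, -1)) = Mul(7575, Rational(1, 10889)) = Rational(7575, 10889)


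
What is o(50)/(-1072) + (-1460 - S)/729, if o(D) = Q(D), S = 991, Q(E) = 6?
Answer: -438641/130248 ≈ -3.3677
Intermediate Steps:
o(D) = 6
o(50)/(-1072) + (-1460 - S)/729 = 6/(-1072) + (-1460 - 1*991)/729 = 6*(-1/1072) + (-1460 - 991)*(1/729) = -3/536 - 2451*1/729 = -3/536 - 817/243 = -438641/130248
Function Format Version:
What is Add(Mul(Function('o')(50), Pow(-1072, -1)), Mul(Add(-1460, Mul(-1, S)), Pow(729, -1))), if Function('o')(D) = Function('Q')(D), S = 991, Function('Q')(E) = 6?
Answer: Rational(-438641, 130248) ≈ -3.3677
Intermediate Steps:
Function('o')(D) = 6
Add(Mul(Function('o')(50), Pow(-1072, -1)), Mul(Add(-1460, Mul(-1, S)), Pow(729, -1))) = Add(Mul(6, Pow(-1072, -1)), Mul(Add(-1460, Mul(-1, 991)), Pow(729, -1))) = Add(Mul(6, Rational(-1, 1072)), Mul(Add(-1460, -991), Rational(1, 729))) = Add(Rational(-3, 536), Mul(-2451, Rational(1, 729))) = Add(Rational(-3, 536), Rational(-817, 243)) = Rational(-438641, 130248)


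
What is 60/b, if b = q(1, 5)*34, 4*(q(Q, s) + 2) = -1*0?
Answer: -15/17 ≈ -0.88235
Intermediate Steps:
q(Q, s) = -2 (q(Q, s) = -2 + (-1*0)/4 = -2 + (¼)*0 = -2 + 0 = -2)
b = -68 (b = -2*34 = -68)
60/b = 60/(-68) = 60*(-1/68) = -15/17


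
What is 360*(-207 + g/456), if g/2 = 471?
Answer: -1401750/19 ≈ -73776.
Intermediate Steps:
g = 942 (g = 2*471 = 942)
360*(-207 + g/456) = 360*(-207 + 942/456) = 360*(-207 + 942*(1/456)) = 360*(-207 + 157/76) = 360*(-15575/76) = -1401750/19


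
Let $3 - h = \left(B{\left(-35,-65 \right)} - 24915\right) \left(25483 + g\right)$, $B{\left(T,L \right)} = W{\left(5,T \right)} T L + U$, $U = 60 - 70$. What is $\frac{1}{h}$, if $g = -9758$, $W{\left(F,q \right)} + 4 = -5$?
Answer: $\frac{1}{713915003} \approx 1.4007 \cdot 10^{-9}$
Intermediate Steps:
$U = -10$
$W{\left(F,q \right)} = -9$ ($W{\left(F,q \right)} = -4 - 5 = -9$)
$B{\left(T,L \right)} = -10 - 9 L T$ ($B{\left(T,L \right)} = - 9 T L - 10 = - 9 L T - 10 = -10 - 9 L T$)
$h = 713915003$ ($h = 3 - \left(\left(-10 - \left(-585\right) \left(-35\right)\right) - 24915\right) \left(25483 - 9758\right) = 3 - \left(\left(-10 - 20475\right) - 24915\right) 15725 = 3 - \left(-20485 - 24915\right) 15725 = 3 - \left(-45400\right) 15725 = 3 - -713915000 = 3 + 713915000 = 713915003$)
$\frac{1}{h} = \frac{1}{713915003}$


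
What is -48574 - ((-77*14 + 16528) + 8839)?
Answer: -72863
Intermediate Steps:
-48574 - ((-77*14 + 16528) + 8839) = -48574 - ((-1078 + 16528) + 8839) = -48574 - (15450 + 8839) = -48574 - 1*24289 = -48574 - 24289 = -72863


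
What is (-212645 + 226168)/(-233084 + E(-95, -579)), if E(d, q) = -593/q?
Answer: -7829817/134955043 ≈ -0.058018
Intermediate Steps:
(-212645 + 226168)/(-233084 + E(-95, -579)) = (-212645 + 226168)/(-233084 - 593/(-579)) = 13523/(-233084 - 593*(-1/579)) = 13523/(-233084 + 593/579) = 13523/(-134955043/579) = 13523*(-579/134955043) = -7829817/134955043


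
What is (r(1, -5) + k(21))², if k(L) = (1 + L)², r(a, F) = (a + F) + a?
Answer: 231361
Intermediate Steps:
r(a, F) = F + 2*a (r(a, F) = (F + a) + a = F + 2*a)
(r(1, -5) + k(21))² = ((-5 + 2*1) + (1 + 21)²)² = ((-5 + 2) + 22²)² = (-3 + 484)² = 481² = 231361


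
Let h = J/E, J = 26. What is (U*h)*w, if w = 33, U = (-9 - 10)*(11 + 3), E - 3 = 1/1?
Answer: -57057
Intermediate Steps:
E = 4 (E = 3 + 1/1 = 3 + 1 = 4)
U = -266 (U = -19*14 = -266)
h = 13/2 (h = 26/4 = 26*(¼) = 13/2 ≈ 6.5000)
(U*h)*w = -266*13/2*33 = -1729*33 = -57057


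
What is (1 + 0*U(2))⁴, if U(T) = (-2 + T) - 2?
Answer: 1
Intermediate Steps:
U(T) = -4 + T
(1 + 0*U(2))⁴ = (1 + 0*(-4 + 2))⁴ = (1 + 0*(-2))⁴ = (1 + 0)⁴ = 1⁴ = 1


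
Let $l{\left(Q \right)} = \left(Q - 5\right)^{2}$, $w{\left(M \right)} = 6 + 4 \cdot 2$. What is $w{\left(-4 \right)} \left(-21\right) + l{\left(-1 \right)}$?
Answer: $-258$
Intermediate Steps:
$w{\left(M \right)} = 14$ ($w{\left(M \right)} = 6 + 8 = 14$)
$l{\left(Q \right)} = \left(-5 + Q\right)^{2}$
$w{\left(-4 \right)} \left(-21\right) + l{\left(-1 \right)} = 14 \left(-21\right) + \left(-5 - 1\right)^{2} = -294 + \left(-6\right)^{2} = -294 + 36 = -258$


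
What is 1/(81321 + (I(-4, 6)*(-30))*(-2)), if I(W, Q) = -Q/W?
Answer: 1/81411 ≈ 1.2283e-5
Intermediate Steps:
I(W, Q) = -Q/W
1/(81321 + (I(-4, 6)*(-30))*(-2)) = 1/(81321 + (-1*6/(-4)*(-30))*(-2)) = 1/(81321 + (-1*6*(-¼)*(-30))*(-2)) = 1/(81321 + ((3/2)*(-30))*(-2)) = 1/(81321 - 45*(-2)) = 1/(81321 + 90) = 1/81411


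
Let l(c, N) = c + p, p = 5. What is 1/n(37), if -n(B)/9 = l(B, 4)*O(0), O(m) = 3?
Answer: -1/1134 ≈ -0.00088183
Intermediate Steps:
l(c, N) = 5 + c (l(c, N) = c + 5 = 5 + c)
n(B) = -135 - 27*B (n(B) = -9*(5 + B)*3 = -9*(15 + 3*B) = -135 - 27*B)
1/n(37) = 1/(-135 - 27*37) = 1/(-135 - 999) = 1/(-1134) = -1/1134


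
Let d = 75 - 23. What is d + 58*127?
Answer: 7418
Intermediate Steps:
d = 52
d + 58*127 = 52 + 58*127 = 52 + 7366 = 7418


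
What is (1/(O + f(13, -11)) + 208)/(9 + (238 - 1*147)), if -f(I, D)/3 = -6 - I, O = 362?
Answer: 87153/41900 ≈ 2.0800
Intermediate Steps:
f(I, D) = 18 + 3*I (f(I, D) = -3*(-6 - I) = 18 + 3*I)
(1/(O + f(13, -11)) + 208)/(9 + (238 - 1*147)) = (1/(362 + (18 + 3*13)) + 208)/(9 + (238 - 1*147)) = (1/(362 + (18 + 39)) + 208)/(9 + (238 - 147)) = (1/(362 + 57) + 208)/(9 + 91) = (1/419 + 208)/100 = (1/419 + 208)*(1/100) = (87153/419)*(1/100) = 87153/41900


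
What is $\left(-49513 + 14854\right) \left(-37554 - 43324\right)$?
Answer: $2803150602$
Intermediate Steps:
$\left(-49513 + 14854\right) \left(-37554 - 43324\right) = \left(-34659\right) \left(-80878\right) = 2803150602$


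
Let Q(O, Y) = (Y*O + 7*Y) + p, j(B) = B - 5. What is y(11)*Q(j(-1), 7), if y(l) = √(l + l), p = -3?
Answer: 4*√22 ≈ 18.762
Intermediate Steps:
j(B) = -5 + B
Q(O, Y) = -3 + 7*Y + O*Y (Q(O, Y) = (Y*O + 7*Y) - 3 = (O*Y + 7*Y) - 3 = (7*Y + O*Y) - 3 = -3 + 7*Y + O*Y)
y(l) = √2*√l (y(l) = √(2*l) = √2*√l)
y(11)*Q(j(-1), 7) = (√2*√11)*(-3 + 7*7 + (-5 - 1)*7) = √22*(-3 + 49 - 6*7) = √22*(-3 + 49 - 42) = √22*4 = 4*√22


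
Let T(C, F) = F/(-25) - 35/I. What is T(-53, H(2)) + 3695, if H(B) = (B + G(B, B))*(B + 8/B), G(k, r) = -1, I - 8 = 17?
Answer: 92334/25 ≈ 3693.4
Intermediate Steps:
I = 25 (I = 8 + 17 = 25)
H(B) = (-1 + B)*(B + 8/B) (H(B) = (B - 1)*(B + 8/B) = (-1 + B)*(B + 8/B))
T(C, F) = -7/5 - F/25 (T(C, F) = F/(-25) - 35/25 = F*(-1/25) - 35*1/25 = -F/25 - 7/5 = -7/5 - F/25)
T(-53, H(2)) + 3695 = (-7/5 - (8 + 2² - 1*2 - 8/2)/25) + 3695 = (-7/5 - (8 + 4 - 2 - 8*½)/25) + 3695 = (-7/5 - (8 + 4 - 2 - 4)/25) + 3695 = (-7/5 - 1/25*6) + 3695 = (-7/5 - 6/25) + 3695 = -41/25 + 3695 = 92334/25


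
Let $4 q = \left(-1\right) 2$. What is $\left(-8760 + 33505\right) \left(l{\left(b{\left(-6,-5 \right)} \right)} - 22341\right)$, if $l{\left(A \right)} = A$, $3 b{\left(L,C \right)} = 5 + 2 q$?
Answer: $- \frac{1658385155}{3} \approx -5.528 \cdot 10^{8}$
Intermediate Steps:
$q = - \frac{1}{2}$ ($q = \frac{\left(-1\right) 2}{4} = \frac{1}{4} \left(-2\right) = - \frac{1}{2} \approx -0.5$)
$b{\left(L,C \right)} = \frac{4}{3}$ ($b{\left(L,C \right)} = \frac{5 + 2 \left(- \frac{1}{2}\right)}{3} = \frac{5 - 1}{3} = \frac{1}{3} \cdot 4 = \frac{4}{3}$)
$\left(-8760 + 33505\right) \left(l{\left(b{\left(-6,-5 \right)} \right)} - 22341\right) = \left(-8760 + 33505\right) \left(\frac{4}{3} - 22341\right) = 24745 \left(- \frac{67019}{3}\right) = - \frac{1658385155}{3}$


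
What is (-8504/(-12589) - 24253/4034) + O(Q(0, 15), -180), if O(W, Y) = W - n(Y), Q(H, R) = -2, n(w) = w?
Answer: 8768540747/50784026 ≈ 172.66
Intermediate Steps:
O(W, Y) = W - Y
(-8504/(-12589) - 24253/4034) + O(Q(0, 15), -180) = (-8504/(-12589) - 24253/4034) + (-2 - 1*(-180)) = (-8504*(-1/12589) - 24253*1/4034) + (-2 + 180) = (8504/12589 - 24253/4034) + 178 = -271015881/50784026 + 178 = 8768540747/50784026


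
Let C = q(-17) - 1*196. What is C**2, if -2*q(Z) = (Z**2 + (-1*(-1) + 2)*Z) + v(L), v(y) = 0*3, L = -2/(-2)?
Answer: 99225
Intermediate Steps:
L = 1 (L = -2*(-1/2) = 1)
v(y) = 0
q(Z) = -3*Z/2 - Z**2/2 (q(Z) = -((Z**2 + (-1*(-1) + 2)*Z) + 0)/2 = -((Z**2 + (1 + 2)*Z) + 0)/2 = -((Z**2 + 3*Z) + 0)/2 = -(Z**2 + 3*Z)/2 = -3*Z/2 - Z**2/2)
C = -315 (C = (1/2)*(-17)*(-3 - 1*(-17)) - 1*196 = (1/2)*(-17)*(-3 + 17) - 196 = (1/2)*(-17)*14 - 196 = -119 - 196 = -315)
C**2 = (-315)**2 = 99225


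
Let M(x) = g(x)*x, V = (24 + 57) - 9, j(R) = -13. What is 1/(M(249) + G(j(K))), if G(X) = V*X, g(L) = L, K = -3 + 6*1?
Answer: 1/61065 ≈ 1.6376e-5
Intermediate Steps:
K = 3 (K = -3 + 6 = 3)
V = 72 (V = 81 - 9 = 72)
M(x) = x**2 (M(x) = x*x = x**2)
G(X) = 72*X
1/(M(249) + G(j(K))) = 1/(249**2 + 72*(-13)) = 1/(62001 - 936) = 1/61065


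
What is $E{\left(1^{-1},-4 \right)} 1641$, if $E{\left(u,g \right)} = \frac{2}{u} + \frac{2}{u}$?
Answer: $6564$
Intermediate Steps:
$E{\left(u,g \right)} = \frac{4}{u}$
$E{\left(1^{-1},-4 \right)} 1641 = \frac{4}{1^{-1}} \cdot 1641 = \frac{4}{1} \cdot 1641 = 4 \cdot 1 \cdot 1641 = 4 \cdot 1641 = 6564$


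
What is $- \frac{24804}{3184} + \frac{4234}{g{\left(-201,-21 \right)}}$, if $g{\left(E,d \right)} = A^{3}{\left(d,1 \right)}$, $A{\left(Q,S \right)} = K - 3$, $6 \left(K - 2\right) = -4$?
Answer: $- \frac{91772253}{99500} \approx -922.33$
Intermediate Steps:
$K = \frac{4}{3}$ ($K = 2 + \frac{1}{6} \left(-4\right) = 2 - \frac{2}{3} = \frac{4}{3} \approx 1.3333$)
$A{\left(Q,S \right)} = - \frac{5}{3}$ ($A{\left(Q,S \right)} = \frac{4}{3} - 3 = - \frac{5}{3}$)
$g{\left(E,d \right)} = - \frac{125}{27}$ ($g{\left(E,d \right)} = \left(- \frac{5}{3}\right)^{3} = - \frac{125}{27}$)
$- \frac{24804}{3184} + \frac{4234}{g{\left(-201,-21 \right)}} = - \frac{24804}{3184} + \frac{4234}{- \frac{125}{27}} = \left(-24804\right) \frac{1}{3184} + 4234 \left(- \frac{27}{125}\right) = - \frac{6201}{796} - \frac{114318}{125} = - \frac{91772253}{99500}$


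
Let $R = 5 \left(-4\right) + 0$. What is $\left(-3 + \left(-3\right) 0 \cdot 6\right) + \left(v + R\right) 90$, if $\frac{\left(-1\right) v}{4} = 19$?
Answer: $-8643$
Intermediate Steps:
$v = -76$ ($v = \left(-4\right) 19 = -76$)
$R = -20$ ($R = -20 + 0 = -20$)
$\left(-3 + \left(-3\right) 0 \cdot 6\right) + \left(v + R\right) 90 = \left(-3 + \left(-3\right) 0 \cdot 6\right) + \left(-76 - 20\right) 90 = \left(-3 + 0 \cdot 6\right) - 8640 = \left(-3 + 0\right) - 8640 = -3 - 8640 = -8643$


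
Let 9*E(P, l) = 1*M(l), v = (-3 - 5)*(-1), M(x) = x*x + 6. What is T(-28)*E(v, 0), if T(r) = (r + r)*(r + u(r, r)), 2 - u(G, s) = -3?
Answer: 2576/3 ≈ 858.67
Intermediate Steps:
u(G, s) = 5 (u(G, s) = 2 - 1*(-3) = 2 + 3 = 5)
M(x) = 6 + x**2 (M(x) = x**2 + 6 = 6 + x**2)
v = 8 (v = -8*(-1) = 8)
E(P, l) = 2/3 + l**2/9 (E(P, l) = (1*(6 + l**2))/9 = (6 + l**2)/9 = 2/3 + l**2/9)
T(r) = 2*r*(5 + r) (T(r) = (r + r)*(r + 5) = (2*r)*(5 + r) = 2*r*(5 + r))
T(-28)*E(v, 0) = (2*(-28)*(5 - 28))*(2/3 + (1/9)*0**2) = (2*(-28)*(-23))*(2/3 + (1/9)*0) = 1288*(2/3 + 0) = 1288*(2/3) = 2576/3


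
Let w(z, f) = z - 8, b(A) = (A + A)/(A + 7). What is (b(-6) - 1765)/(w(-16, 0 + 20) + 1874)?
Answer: -1777/1850 ≈ -0.96054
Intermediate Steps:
b(A) = 2*A/(7 + A) (b(A) = (2*A)/(7 + A) = 2*A/(7 + A))
w(z, f) = -8 + z
(b(-6) - 1765)/(w(-16, 0 + 20) + 1874) = (2*(-6)/(7 - 6) - 1765)/((-8 - 16) + 1874) = (2*(-6)/1 - 1765)/(-24 + 1874) = (2*(-6)*1 - 1765)/1850 = (-12 - 1765)*(1/1850) = -1777*1/1850 = -1777/1850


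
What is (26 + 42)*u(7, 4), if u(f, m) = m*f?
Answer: 1904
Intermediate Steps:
u(f, m) = f*m
(26 + 42)*u(7, 4) = (26 + 42)*(7*4) = 68*28 = 1904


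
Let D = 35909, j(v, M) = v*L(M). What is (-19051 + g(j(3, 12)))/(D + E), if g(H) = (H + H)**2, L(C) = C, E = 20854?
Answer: -1981/8109 ≈ -0.24430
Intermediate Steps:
j(v, M) = M*v (j(v, M) = v*M = M*v)
g(H) = 4*H**2 (g(H) = (2*H)**2 = 4*H**2)
(-19051 + g(j(3, 12)))/(D + E) = (-19051 + 4*(12*3)**2)/(35909 + 20854) = (-19051 + 4*36**2)/56763 = (-19051 + 4*1296)*(1/56763) = (-19051 + 5184)*(1/56763) = -13867*1/56763 = -1981/8109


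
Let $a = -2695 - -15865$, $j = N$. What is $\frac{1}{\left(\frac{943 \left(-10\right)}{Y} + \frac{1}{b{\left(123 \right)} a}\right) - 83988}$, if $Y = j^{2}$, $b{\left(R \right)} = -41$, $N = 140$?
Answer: $- \frac{105834120}{8888846989927} \approx -1.1906 \cdot 10^{-5}$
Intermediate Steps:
$j = 140$
$Y = 19600$ ($Y = 140^{2} = 19600$)
$a = 13170$ ($a = -2695 + 15865 = 13170$)
$\frac{1}{\left(\frac{943 \left(-10\right)}{Y} + \frac{1}{b{\left(123 \right)} a}\right) - 83988} = \frac{1}{\left(\frac{943 \left(-10\right)}{19600} + \frac{1}{\left(-41\right) 13170}\right) - 83988} = \frac{1}{\left(\left(-9430\right) \frac{1}{19600} - \frac{1}{539970}\right) - 83988} = \frac{1}{\left(- \frac{943}{1960} - \frac{1}{539970}\right) - 83988} = \frac{1}{- \frac{50919367}{105834120} - 83988} = \frac{1}{- \frac{8888846989927}{105834120}} = - \frac{105834120}{8888846989927}$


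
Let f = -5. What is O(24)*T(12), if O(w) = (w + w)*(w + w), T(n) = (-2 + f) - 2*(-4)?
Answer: 2304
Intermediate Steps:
T(n) = 1 (T(n) = (-2 - 5) - 2*(-4) = -7 + 8 = 1)
O(w) = 4*w**2 (O(w) = (2*w)*(2*w) = 4*w**2)
O(24)*T(12) = (4*24**2)*1 = (4*576)*1 = 2304*1 = 2304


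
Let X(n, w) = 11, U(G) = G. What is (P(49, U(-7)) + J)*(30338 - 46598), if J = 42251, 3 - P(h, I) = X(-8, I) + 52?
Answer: -686025660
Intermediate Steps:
P(h, I) = -60 (P(h, I) = 3 - (11 + 52) = 3 - 1*63 = 3 - 63 = -60)
(P(49, U(-7)) + J)*(30338 - 46598) = (-60 + 42251)*(30338 - 46598) = 42191*(-16260) = -686025660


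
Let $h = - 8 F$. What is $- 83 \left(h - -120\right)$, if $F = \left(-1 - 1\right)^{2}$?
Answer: $-7304$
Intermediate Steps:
$F = 4$ ($F = \left(-2\right)^{2} = 4$)
$h = -32$ ($h = \left(-8\right) 4 = -32$)
$- 83 \left(h - -120\right) = - 83 \left(-32 - -120\right) = - 83 \left(-32 + 120\right) = \left(-83\right) 88 = -7304$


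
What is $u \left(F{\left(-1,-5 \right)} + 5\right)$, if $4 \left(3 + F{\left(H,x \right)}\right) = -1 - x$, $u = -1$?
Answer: $-3$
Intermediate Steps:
$F{\left(H,x \right)} = - \frac{13}{4} - \frac{x}{4}$ ($F{\left(H,x \right)} = -3 + \frac{-1 - x}{4} = -3 - \left(\frac{1}{4} + \frac{x}{4}\right) = - \frac{13}{4} - \frac{x}{4}$)
$u \left(F{\left(-1,-5 \right)} + 5\right) = - (\left(- \frac{13}{4} - - \frac{5}{4}\right) + 5) = - (\left(- \frac{13}{4} + \frac{5}{4}\right) + 5) = - (-2 + 5) = \left(-1\right) 3 = -3$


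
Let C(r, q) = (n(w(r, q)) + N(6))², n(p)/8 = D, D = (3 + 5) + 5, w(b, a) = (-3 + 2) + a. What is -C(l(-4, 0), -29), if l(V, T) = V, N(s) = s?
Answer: -12100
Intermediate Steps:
w(b, a) = -1 + a
D = 13 (D = 8 + 5 = 13)
n(p) = 104 (n(p) = 8*13 = 104)
C(r, q) = 12100 (C(r, q) = (104 + 6)² = 110² = 12100)
-C(l(-4, 0), -29) = -1*12100 = -12100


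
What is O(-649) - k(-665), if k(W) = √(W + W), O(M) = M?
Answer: -649 - I*√1330 ≈ -649.0 - 36.469*I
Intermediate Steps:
k(W) = √2*√W (k(W) = √(2*W) = √2*√W)
O(-649) - k(-665) = -649 - √2*√(-665) = -649 - √2*I*√665 = -649 - I*√1330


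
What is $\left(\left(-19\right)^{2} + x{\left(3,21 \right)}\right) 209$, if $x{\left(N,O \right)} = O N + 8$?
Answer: $90288$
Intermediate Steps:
$x{\left(N,O \right)} = 8 + N O$ ($x{\left(N,O \right)} = N O + 8 = 8 + N O$)
$\left(\left(-19\right)^{2} + x{\left(3,21 \right)}\right) 209 = \left(\left(-19\right)^{2} + \left(8 + 3 \cdot 21\right)\right) 209 = \left(361 + \left(8 + 63\right)\right) 209 = \left(361 + 71\right) 209 = 432 \cdot 209 = 90288$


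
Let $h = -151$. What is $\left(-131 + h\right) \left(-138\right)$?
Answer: $38916$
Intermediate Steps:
$\left(-131 + h\right) \left(-138\right) = \left(-131 - 151\right) \left(-138\right) = \left(-282\right) \left(-138\right) = 38916$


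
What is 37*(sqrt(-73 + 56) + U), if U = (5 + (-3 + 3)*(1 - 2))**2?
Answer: 925 + 37*I*sqrt(17) ≈ 925.0 + 152.55*I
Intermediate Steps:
U = 25 (U = (5 + 0*(-1))**2 = (5 + 0)**2 = 5**2 = 25)
37*(sqrt(-73 + 56) + U) = 37*(sqrt(-73 + 56) + 25) = 37*(sqrt(-17) + 25) = 37*(I*sqrt(17) + 25) = 37*(25 + I*sqrt(17)) = 925 + 37*I*sqrt(17)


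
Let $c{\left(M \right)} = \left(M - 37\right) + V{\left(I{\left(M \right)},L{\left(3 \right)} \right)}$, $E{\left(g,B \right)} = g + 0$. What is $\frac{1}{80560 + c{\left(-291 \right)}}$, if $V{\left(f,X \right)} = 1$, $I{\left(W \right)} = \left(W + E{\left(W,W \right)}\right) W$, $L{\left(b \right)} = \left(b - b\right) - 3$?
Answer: $\frac{1}{80233} \approx 1.2464 \cdot 10^{-5}$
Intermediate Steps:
$E{\left(g,B \right)} = g$
$L{\left(b \right)} = -3$ ($L{\left(b \right)} = 0 - 3 = -3$)
$I{\left(W \right)} = 2 W^{2}$ ($I{\left(W \right)} = \left(W + W\right) W = 2 W W = 2 W^{2}$)
$c{\left(M \right)} = -36 + M$ ($c{\left(M \right)} = \left(M - 37\right) + 1 = \left(-37 + M\right) + 1 = -36 + M$)
$\frac{1}{80560 + c{\left(-291 \right)}} = \frac{1}{80560 - 327} = \frac{1}{80233}$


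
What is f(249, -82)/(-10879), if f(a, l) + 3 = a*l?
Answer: 20421/10879 ≈ 1.8771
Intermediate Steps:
f(a, l) = -3 + a*l
f(249, -82)/(-10879) = (-3 + 249*(-82))/(-10879) = (-3 - 20418)*(-1/10879) = -20421*(-1/10879) = 20421/10879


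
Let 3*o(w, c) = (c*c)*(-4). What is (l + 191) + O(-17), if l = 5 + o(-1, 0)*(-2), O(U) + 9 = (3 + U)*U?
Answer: 425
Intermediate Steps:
O(U) = -9 + U*(3 + U) (O(U) = -9 + (3 + U)*U = -9 + U*(3 + U))
o(w, c) = -4*c**2/3 (o(w, c) = ((c*c)*(-4))/3 = (c**2*(-4))/3 = (-4*c**2)/3 = -4*c**2/3)
l = 5 (l = 5 - 4/3*0**2*(-2) = 5 - 4/3*0*(-2) = 5 + 0*(-2) = 5 + 0 = 5)
(l + 191) + O(-17) = (5 + 191) + (-9 + (-17)**2 + 3*(-17)) = 196 + (-9 + 289 - 51) = 196 + 229 = 425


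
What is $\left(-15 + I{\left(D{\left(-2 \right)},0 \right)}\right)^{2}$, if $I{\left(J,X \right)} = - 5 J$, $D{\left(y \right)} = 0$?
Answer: $225$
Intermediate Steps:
$\left(-15 + I{\left(D{\left(-2 \right)},0 \right)}\right)^{2} = \left(-15 - 0\right)^{2} = \left(-15 + 0\right)^{2} = \left(-15\right)^{2} = 225$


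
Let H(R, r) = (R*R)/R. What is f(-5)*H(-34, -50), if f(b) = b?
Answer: 170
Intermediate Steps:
H(R, r) = R (H(R, r) = R²/R = R)
f(-5)*H(-34, -50) = -5*(-34) = 170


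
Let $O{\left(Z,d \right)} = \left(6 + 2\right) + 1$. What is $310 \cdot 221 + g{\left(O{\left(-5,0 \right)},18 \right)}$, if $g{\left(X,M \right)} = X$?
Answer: $68519$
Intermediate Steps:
$O{\left(Z,d \right)} = 9$ ($O{\left(Z,d \right)} = 8 + 1 = 9$)
$310 \cdot 221 + g{\left(O{\left(-5,0 \right)},18 \right)} = 310 \cdot 221 + 9 = 68510 + 9 = 68519$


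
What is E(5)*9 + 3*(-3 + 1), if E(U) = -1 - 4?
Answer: -51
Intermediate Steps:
E(U) = -5
E(5)*9 + 3*(-3 + 1) = -5*9 + 3*(-3 + 1) = -45 + 3*(-2) = -45 - 6 = -51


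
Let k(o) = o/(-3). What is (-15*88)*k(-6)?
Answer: -2640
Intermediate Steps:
k(o) = -o/3 (k(o) = o*(-⅓) = -o/3)
(-15*88)*k(-6) = (-15*88)*(-⅓*(-6)) = -1320*2 = -2640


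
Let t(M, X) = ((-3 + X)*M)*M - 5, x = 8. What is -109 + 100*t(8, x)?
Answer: 31391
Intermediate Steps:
t(M, X) = -5 + M**2*(-3 + X) (t(M, X) = (M*(-3 + X))*M - 5 = M**2*(-3 + X) - 5 = -5 + M**2*(-3 + X))
-109 + 100*t(8, x) = -109 + 100*(-5 - 3*8**2 + 8*8**2) = -109 + 100*(-5 - 3*64 + 8*64) = -109 + 100*(-5 - 192 + 512) = -109 + 100*315 = -109 + 31500 = 31391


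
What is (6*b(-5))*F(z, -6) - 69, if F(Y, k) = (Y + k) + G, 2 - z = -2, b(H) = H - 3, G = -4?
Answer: 219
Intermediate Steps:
b(H) = -3 + H
z = 4 (z = 2 - 1*(-2) = 2 + 2 = 4)
F(Y, k) = -4 + Y + k (F(Y, k) = (Y + k) - 4 = -4 + Y + k)
(6*b(-5))*F(z, -6) - 69 = (6*(-3 - 5))*(-4 + 4 - 6) - 69 = (6*(-8))*(-6) - 69 = -48*(-6) - 69 = 288 - 69 = 219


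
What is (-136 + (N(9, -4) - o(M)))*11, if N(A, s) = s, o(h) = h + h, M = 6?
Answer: -1672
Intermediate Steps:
o(h) = 2*h
(-136 + (N(9, -4) - o(M)))*11 = (-136 + (-4 - 2*6))*11 = (-136 + (-4 - 1*12))*11 = (-136 + (-4 - 12))*11 = (-136 - 16)*11 = -152*11 = -1672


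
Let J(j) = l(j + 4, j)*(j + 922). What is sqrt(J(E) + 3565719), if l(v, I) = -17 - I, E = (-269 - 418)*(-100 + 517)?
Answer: I*sqrt(81797663615) ≈ 2.86e+5*I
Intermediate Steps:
E = -286479 (E = -687*417 = -286479)
J(j) = (-17 - j)*(922 + j) (J(j) = (-17 - j)*(j + 922) = (-17 - j)*(922 + j))
sqrt(J(E) + 3565719) = sqrt(-(17 - 286479)*(922 - 286479) + 3565719) = sqrt(-1*(-286462)*(-285557) + 3565719) = sqrt(-81801229334 + 3565719) = sqrt(-81797663615) = I*sqrt(81797663615)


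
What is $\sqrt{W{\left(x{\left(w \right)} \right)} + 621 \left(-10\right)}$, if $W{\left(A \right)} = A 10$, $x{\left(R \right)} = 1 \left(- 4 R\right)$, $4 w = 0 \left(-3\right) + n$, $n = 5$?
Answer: $2 i \sqrt{1565} \approx 79.12 i$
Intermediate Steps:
$w = \frac{5}{4}$ ($w = \frac{0 \left(-3\right) + 5}{4} = \frac{0 + 5}{4} = \frac{1}{4} \cdot 5 = \frac{5}{4} \approx 1.25$)
$x{\left(R \right)} = - 4 R$
$W{\left(A \right)} = 10 A$
$\sqrt{W{\left(x{\left(w \right)} \right)} + 621 \left(-10\right)} = \sqrt{10 \left(\left(-4\right) \frac{5}{4}\right) + 621 \left(-10\right)} = \sqrt{10 \left(-5\right) - 6210} = \sqrt{-50 - 6210} = \sqrt{-6260} = 2 i \sqrt{1565}$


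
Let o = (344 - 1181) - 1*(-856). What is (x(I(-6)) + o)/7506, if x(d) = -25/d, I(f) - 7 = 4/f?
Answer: 143/71307 ≈ 0.0020054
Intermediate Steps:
I(f) = 7 + 4/f
o = 19 (o = -837 + 856 = 19)
(x(I(-6)) + o)/7506 = (-25/(7 + 4/(-6)) + 19)/7506 = (-25/(7 + 4*(-⅙)) + 19)*(1/7506) = (-25/(7 - ⅔) + 19)*(1/7506) = (-25/19/3 + 19)*(1/7506) = (-25*3/19 + 19)*(1/7506) = (-75/19 + 19)*(1/7506) = (286/19)*(1/7506) = 143/71307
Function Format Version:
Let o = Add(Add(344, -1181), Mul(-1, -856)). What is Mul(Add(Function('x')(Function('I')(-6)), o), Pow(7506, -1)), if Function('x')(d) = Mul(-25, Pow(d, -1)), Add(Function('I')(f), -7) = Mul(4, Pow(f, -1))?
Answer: Rational(143, 71307) ≈ 0.0020054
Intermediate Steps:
Function('I')(f) = Add(7, Mul(4, Pow(f, -1)))
o = 19 (o = Add(-837, 856) = 19)
Mul(Add(Function('x')(Function('I')(-6)), o), Pow(7506, -1)) = Mul(Add(Mul(-25, Pow(Add(7, Mul(4, Pow(-6, -1))), -1)), 19), Pow(7506, -1)) = Mul(Add(Mul(-25, Pow(Add(7, Mul(4, Rational(-1, 6))), -1)), 19), Rational(1, 7506)) = Mul(Add(Mul(-25, Pow(Add(7, Rational(-2, 3)), -1)), 19), Rational(1, 7506)) = Mul(Add(Mul(-25, Pow(Rational(19, 3), -1)), 19), Rational(1, 7506)) = Mul(Add(Mul(-25, Rational(3, 19)), 19), Rational(1, 7506)) = Mul(Add(Rational(-75, 19), 19), Rational(1, 7506)) = Mul(Rational(286, 19), Rational(1, 7506)) = Rational(143, 71307)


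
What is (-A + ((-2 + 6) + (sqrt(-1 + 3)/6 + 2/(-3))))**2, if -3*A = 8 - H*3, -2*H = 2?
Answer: (42 + sqrt(2))**2/36 ≈ 52.355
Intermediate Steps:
H = -1 (H = -1/2*2 = -1)
A = -11/3 (A = -(8 - (-1)*3)/3 = -(8 - 1*(-3))/3 = -(8 + 3)/3 = -1/3*11 = -11/3 ≈ -3.6667)
(-A + ((-2 + 6) + (sqrt(-1 + 3)/6 + 2/(-3))))**2 = (-1*(-11/3) + ((-2 + 6) + (sqrt(-1 + 3)/6 + 2/(-3))))**2 = (11/3 + (4 + (sqrt(2)*(1/6) + 2*(-1/3))))**2 = (11/3 + (4 + (sqrt(2)/6 - 2/3)))**2 = (11/3 + (4 + (-2/3 + sqrt(2)/6)))**2 = (11/3 + (10/3 + sqrt(2)/6))**2 = (7 + sqrt(2)/6)**2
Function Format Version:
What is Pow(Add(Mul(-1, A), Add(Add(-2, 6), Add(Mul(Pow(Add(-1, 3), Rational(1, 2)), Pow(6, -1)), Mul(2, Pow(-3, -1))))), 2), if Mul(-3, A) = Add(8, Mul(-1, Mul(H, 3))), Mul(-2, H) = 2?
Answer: Mul(Rational(1, 36), Pow(Add(42, Pow(2, Rational(1, 2))), 2)) ≈ 52.355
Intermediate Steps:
H = -1 (H = Mul(Rational(-1, 2), 2) = -1)
A = Rational(-11, 3) (A = Mul(Rational(-1, 3), Add(8, Mul(-1, Mul(-1, 3)))) = Mul(Rational(-1, 3), Add(8, Mul(-1, -3))) = Mul(Rational(-1, 3), Add(8, 3)) = Mul(Rational(-1, 3), 11) = Rational(-11, 3) ≈ -3.6667)
Pow(Add(Mul(-1, A), Add(Add(-2, 6), Add(Mul(Pow(Add(-1, 3), Rational(1, 2)), Pow(6, -1)), Mul(2, Pow(-3, -1))))), 2) = Pow(Add(Mul(-1, Rational(-11, 3)), Add(Add(-2, 6), Add(Mul(Pow(Add(-1, 3), Rational(1, 2)), Pow(6, -1)), Mul(2, Pow(-3, -1))))), 2) = Pow(Add(Rational(11, 3), Add(4, Add(Mul(Pow(2, Rational(1, 2)), Rational(1, 6)), Mul(2, Rational(-1, 3))))), 2) = Pow(Add(Rational(11, 3), Add(4, Add(Mul(Rational(1, 6), Pow(2, Rational(1, 2))), Rational(-2, 3)))), 2) = Pow(Add(Rational(11, 3), Add(4, Add(Rational(-2, 3), Mul(Rational(1, 6), Pow(2, Rational(1, 2)))))), 2) = Pow(Add(Rational(11, 3), Add(Rational(10, 3), Mul(Rational(1, 6), Pow(2, Rational(1, 2))))), 2) = Pow(Add(7, Mul(Rational(1, 6), Pow(2, Rational(1, 2)))), 2)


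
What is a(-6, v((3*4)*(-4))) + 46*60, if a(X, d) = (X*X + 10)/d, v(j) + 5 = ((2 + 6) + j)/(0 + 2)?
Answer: 68954/25 ≈ 2758.2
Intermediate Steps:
v(j) = -1 + j/2 (v(j) = -5 + ((2 + 6) + j)/(0 + 2) = -5 + (8 + j)/2 = -5 + (8 + j)*(½) = -5 + (4 + j/2) = -1 + j/2)
a(X, d) = (10 + X²)/d (a(X, d) = (X² + 10)/d = (10 + X²)/d)
a(-6, v((3*4)*(-4))) + 46*60 = (10 + (-6)²)/(-1 + ((3*4)*(-4))/2) + 46*60 = (10 + 36)/(-1 + (12*(-4))/2) + 2760 = 46/(-1 + (½)*(-48)) + 2760 = 46/(-1 - 24) + 2760 = 46/(-25) + 2760 = -1/25*46 + 2760 = -46/25 + 2760 = 68954/25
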